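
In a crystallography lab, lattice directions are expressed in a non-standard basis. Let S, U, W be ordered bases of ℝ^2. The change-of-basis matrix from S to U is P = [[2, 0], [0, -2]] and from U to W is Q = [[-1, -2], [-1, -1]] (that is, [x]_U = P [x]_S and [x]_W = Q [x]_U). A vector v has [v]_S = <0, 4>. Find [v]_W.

<16, 8>

First [v]_U = P [v]_S = <0, -8>.
Then [v]_W = Q [v]_U = <16, 8>.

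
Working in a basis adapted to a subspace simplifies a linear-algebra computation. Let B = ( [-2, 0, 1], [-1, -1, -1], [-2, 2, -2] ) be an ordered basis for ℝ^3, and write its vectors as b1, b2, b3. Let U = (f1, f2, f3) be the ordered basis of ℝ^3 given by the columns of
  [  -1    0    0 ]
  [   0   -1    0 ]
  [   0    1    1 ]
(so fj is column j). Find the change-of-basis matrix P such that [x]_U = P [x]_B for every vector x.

[[2, 1, 2], [0, 1, -2], [1, -2, 0]]

Column j of P is [bj]_U, since P maps B-coordinates to U-coordinates.
Expressing b1 in U: b1 = 2f1 + 0·f2 + f3, so column 1 of P is [2, 0, 1].
Doing the same for each bj gives P = [[2, 1, 2], [0, 1, -2], [1, -2, 0]].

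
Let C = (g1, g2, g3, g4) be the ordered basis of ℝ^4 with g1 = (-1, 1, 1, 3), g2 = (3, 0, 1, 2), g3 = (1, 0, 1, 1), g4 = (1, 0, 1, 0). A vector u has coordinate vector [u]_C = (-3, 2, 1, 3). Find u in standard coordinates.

(13, -3, 3, -4)

By definition u = -3g1 + 2g2 + g3 + 3g4.
Summing componentwise gives (13, -3, 3, -4).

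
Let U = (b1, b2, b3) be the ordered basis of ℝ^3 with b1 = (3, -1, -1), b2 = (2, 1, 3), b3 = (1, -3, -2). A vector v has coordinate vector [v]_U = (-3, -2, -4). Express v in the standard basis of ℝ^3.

(-17, 13, 5)

By definition v = -3b1 - 2b2 - 4b3.
Summing componentwise gives (-17, 13, 5).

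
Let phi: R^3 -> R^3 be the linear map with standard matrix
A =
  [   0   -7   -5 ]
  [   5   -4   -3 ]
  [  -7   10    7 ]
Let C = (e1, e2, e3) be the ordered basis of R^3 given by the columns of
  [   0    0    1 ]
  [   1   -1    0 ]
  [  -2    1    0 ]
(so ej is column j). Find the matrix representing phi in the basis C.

[[2, 2, 2], [0, 1, -3], [3, 2, 0]]

With P the matrix whose columns are e1, ..., e3, [phi]_C = P^(-1) A P.
Column by column: phi(e1) = A e1 = (3, 2, -4); its C-coordinates (2, 0, 3) give column 1.
Continuing for each basis vector yields [phi]_C = [[2, 2, 2], [0, 1, -3], [3, 2, 0]].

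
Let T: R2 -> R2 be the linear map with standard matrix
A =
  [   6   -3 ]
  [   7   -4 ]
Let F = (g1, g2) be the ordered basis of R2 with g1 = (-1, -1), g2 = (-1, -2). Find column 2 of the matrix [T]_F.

Column 2 of [T]_F is the F-coordinate vector of T(g2).
In standard coordinates T(g2) = A g2 = (0, 1).
Converting to F: (0, 1) = g1 - g2, so the coordinate vector is (1, -1).

(1, -1)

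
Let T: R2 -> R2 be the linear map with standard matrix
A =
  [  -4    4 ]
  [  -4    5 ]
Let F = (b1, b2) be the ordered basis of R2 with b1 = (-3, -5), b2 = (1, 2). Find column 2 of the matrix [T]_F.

(-2, -2)

Column 2 of [T]_F is the F-coordinate vector of T(b2).
In standard coordinates T(b2) = A b2 = (4, 6).
Converting to F: (4, 6) = -2b1 - 2b2, so the coordinate vector is (-2, -2).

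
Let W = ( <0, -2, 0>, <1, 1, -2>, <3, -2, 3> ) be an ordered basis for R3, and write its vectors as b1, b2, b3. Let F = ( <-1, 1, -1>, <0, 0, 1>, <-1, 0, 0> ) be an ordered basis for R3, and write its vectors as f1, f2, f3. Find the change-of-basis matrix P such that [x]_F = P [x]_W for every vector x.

[[-2, 1, -2], [-2, -1, 1], [2, -2, -1]]

Let M have columns bj and N have columns fj. Then for every x, N [x]_F = x = M [x]_W, so P = N^(-1) M.
Since det N = -1, N^(-1) has integer entries; multiplying gives P = [[-2, 1, -2], [-2, -1, 1], [2, -2, -1]].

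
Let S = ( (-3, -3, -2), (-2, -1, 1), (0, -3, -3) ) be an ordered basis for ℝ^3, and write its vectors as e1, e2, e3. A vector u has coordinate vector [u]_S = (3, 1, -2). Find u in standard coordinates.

(-11, -4, 1)

By definition u = 3e1 + e2 - 2e3.
Summing componentwise gives (-11, -4, 1).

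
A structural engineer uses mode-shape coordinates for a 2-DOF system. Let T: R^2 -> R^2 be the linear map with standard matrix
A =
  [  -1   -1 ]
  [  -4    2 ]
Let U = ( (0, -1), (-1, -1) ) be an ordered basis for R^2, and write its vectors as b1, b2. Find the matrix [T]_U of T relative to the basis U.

[[3, 0], [-1, -2]]

With P the matrix whose columns are b1, b2, [T]_U = P^(-1) A P.
Column by column: T(b1) = A b1 = (1, -2); its U-coordinates (3, -1) give column 1.
Continuing for each basis vector yields [T]_U = [[3, 0], [-1, -2]].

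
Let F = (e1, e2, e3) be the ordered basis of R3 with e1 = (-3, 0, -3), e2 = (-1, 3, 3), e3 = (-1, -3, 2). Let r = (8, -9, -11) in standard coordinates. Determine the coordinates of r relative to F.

(-1, -4, -1)

We seek scalars with c_1 e1 + ... + c_3 e3 = r; equivalently solve M c = r where the columns of M are e1, ..., e3.
Row-reducing the augmented matrix [M | r] gives c = (-1, -4, -1).
Check: -e1 - 4e2 - e3 = (8, -9, -11).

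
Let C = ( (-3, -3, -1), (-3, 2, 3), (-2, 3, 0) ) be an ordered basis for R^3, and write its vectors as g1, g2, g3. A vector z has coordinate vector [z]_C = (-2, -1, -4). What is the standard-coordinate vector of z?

(17, -8, -1)

The coordinates say z = -2g1 - g2 - 4g3; adding the scaled basis vectors gives (17, -8, -1).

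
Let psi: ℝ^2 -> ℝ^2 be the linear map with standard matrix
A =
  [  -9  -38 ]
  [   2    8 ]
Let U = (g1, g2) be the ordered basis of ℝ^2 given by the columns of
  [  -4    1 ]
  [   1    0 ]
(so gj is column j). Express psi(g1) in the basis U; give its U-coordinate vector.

Compute psi(g1) = A g1 = (-2, 0) in standard coordinates.
Then write this in U-coordinates: solve for y in y_1 g1 + y_2 g2 = (-2, 0).
This gives y = (0, -2), which is column 1 of [psi]_U.

(0, -2)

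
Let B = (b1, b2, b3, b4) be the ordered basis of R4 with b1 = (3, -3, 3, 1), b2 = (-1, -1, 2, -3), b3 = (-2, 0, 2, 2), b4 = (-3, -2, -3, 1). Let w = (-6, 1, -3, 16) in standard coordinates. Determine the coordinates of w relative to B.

(0, -3, 3, 1)

We seek scalars with c_1 b1 + ... + c_4 b4 = w; equivalently solve M c = w where the columns of M are b1, ..., b4.
Gaussian elimination on [M | w] yields c = (0, -3, 3, 1).
Check: 0·b1 - 3b2 + 3b3 + b4 = (-6, 1, -3, 16).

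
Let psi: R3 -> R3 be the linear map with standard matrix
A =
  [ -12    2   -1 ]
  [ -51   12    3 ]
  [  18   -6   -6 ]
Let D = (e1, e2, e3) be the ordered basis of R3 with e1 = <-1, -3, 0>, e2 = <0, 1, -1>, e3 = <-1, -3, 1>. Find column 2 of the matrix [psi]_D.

<-3, 0, 0>

Compute psi(e2) = A e2 = <3, 9, 0> in standard coordinates.
Then write this in D-coordinates: solve for y in y_1 e1 + ... + y_3 e3 = <3, 9, 0>.
This gives y = <-3, 0, 0>, which is column 2 of [psi]_D.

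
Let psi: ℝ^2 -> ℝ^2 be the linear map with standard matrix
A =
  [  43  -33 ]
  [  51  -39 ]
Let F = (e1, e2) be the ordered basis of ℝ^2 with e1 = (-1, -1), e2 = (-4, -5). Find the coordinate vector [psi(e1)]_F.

(2, 2)

Compute psi(e1) = A e1 = (-10, -12) in standard coordinates.
Then write this in F-coordinates: solve for y in y_1 e1 + y_2 e2 = (-10, -12).
This gives y = (2, 2), which is column 1 of [psi]_F.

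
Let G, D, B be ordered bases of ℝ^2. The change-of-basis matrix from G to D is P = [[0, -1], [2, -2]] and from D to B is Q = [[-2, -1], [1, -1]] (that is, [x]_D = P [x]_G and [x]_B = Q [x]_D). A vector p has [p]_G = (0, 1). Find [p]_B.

(4, 1)

Apply P to get D-coordinates (-1, -2), then Q to get B-coordinates.
The result is [p]_B = (4, 1).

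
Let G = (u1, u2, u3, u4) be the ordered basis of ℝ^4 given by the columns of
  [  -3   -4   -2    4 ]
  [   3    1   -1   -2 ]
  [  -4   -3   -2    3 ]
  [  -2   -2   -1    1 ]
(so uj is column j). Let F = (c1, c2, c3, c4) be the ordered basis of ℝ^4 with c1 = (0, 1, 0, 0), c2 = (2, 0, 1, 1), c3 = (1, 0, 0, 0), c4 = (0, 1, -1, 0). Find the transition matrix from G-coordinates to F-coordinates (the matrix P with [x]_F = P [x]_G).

Take x = uj: its G-coordinates are the j-th standard unit vector, so P e_j — column j of P — equals [uj]_F.
u1 = c1 - 2c2 + c3 + 2c4, giving column 1 = (1, -2, 1, 2); repeating for each j gives P = [[1, 0, -2, 0], [-2, -2, -1, 1], [1, 0, 0, 2], [2, 1, 1, -2]].

[[1, 0, -2, 0], [-2, -2, -1, 1], [1, 0, 0, 2], [2, 1, 1, -2]]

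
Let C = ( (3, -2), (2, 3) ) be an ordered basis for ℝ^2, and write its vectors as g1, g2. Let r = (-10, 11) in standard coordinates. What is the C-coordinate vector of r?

(-4, 1)

Write r = c_1 g1 + c_2 g2 and solve for the c_i.
System: 3c_1 + 2c_2 = -10, -2c_1 + 3c_2 = 11; solving gives c_1 = -4, c_2 = 1.
Check: -4g1 + g2 = (-10, 11).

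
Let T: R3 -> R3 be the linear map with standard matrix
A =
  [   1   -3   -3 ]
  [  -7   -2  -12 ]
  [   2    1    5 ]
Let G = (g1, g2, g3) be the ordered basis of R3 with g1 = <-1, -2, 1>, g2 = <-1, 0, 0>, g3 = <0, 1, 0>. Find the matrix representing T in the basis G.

The j-th column of [T]_G is [T(gj)]_G.
T(g1) = A g1 = <2, -1, 1> = g1 - 3g2 + g3, so column 1 is <1, -3, 1>.
Repeating for g2, g3 and assembling the columns gives [[1, -2, 1], [-3, 3, 2], [1, 3, 0]].

[[1, -2, 1], [-3, 3, 2], [1, 3, 0]]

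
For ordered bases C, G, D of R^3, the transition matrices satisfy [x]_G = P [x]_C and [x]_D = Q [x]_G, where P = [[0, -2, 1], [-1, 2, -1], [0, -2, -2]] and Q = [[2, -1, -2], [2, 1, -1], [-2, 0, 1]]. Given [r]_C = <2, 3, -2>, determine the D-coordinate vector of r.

First [r]_G = P [r]_C = <-8, 6, -2>.
Then [r]_D = Q [r]_G = <-18, -8, 14>.

<-18, -8, 14>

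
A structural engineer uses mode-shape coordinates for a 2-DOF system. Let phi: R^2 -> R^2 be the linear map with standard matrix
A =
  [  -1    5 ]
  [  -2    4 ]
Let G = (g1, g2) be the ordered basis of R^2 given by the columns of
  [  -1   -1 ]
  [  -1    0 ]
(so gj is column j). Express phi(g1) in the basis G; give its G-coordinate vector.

Compute phi(g1) = A g1 = <-4, -2> in standard coordinates.
Then write this in G-coordinates: solve for y in y_1 g1 + y_2 g2 = <-4, -2>.
This gives y = <2, 2>, which is column 1 of [phi]_G.

<2, 2>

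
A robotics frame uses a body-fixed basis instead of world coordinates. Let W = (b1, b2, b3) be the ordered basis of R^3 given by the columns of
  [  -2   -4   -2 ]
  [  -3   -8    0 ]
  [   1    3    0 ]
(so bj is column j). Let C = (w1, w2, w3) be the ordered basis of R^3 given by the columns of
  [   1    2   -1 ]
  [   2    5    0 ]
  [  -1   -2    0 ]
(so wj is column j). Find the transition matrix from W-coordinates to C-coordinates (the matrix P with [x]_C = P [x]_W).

Let M have columns bj and N have columns wj. Then for every x, N [x]_C = x = M [x]_W, so P = N^(-1) M.
Since det N = -1, N^(-1) has integer entries; multiplying gives P = [[1, 1, 0], [-1, -2, 0], [1, 1, 2]].

[[1, 1, 0], [-1, -2, 0], [1, 1, 2]]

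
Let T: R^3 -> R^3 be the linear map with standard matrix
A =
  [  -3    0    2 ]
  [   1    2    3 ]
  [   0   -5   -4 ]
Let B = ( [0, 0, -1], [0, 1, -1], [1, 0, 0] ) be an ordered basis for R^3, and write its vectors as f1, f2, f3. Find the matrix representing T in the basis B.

Let P have columns f1, ..., f3. Then [T]_B = P^(-1) A P.
Here det P = 1, so P^(-1) is integer; computing A P first and then P^(-1)(A P) gives [[-1, 2, -1], [-3, -1, 1], [-2, -2, -3]].

[[-1, 2, -1], [-3, -1, 1], [-2, -2, -3]]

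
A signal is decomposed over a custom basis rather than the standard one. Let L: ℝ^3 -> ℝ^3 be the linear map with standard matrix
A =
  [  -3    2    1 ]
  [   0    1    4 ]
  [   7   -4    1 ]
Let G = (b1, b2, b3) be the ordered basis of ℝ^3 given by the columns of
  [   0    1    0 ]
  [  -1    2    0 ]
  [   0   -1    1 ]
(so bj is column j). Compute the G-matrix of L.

[[-3, 2, -2], [-2, 0, 1], [2, -2, 2]]

With P the matrix whose columns are b1, ..., b3, [L]_G = P^(-1) A P.
Column by column: L(b1) = A b1 = <-2, -1, 4>; its G-coordinates <-3, -2, 2> give column 1.
Continuing for each basis vector yields [L]_G = [[-3, 2, -2], [-2, 0, 1], [2, -2, 2]].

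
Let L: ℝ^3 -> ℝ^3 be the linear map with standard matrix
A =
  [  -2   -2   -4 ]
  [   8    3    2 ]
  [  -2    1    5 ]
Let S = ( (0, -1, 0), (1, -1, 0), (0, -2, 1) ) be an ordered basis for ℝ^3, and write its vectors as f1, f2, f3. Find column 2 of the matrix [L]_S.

Compute L(f2) = A f2 = (0, 5, -3) in standard coordinates.
Then write this in S-coordinates: solve for y in y_1 f1 + ... + y_3 f3 = (0, 5, -3).
This gives y = (1, 0, -3), which is column 2 of [L]_S.

(1, 0, -3)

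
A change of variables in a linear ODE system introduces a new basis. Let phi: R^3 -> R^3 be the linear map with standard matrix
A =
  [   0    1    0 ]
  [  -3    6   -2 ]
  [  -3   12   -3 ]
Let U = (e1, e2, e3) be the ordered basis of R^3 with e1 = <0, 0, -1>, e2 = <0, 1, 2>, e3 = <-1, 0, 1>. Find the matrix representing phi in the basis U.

Let P have columns e1, ..., e3. Then [phi]_U = P^(-1) A P.
Here det P = -1, so P^(-1) is integer; computing A P first and then P^(-1)(A P) gives [[1, -3, 2], [2, 2, 1], [0, -1, 0]].

[[1, -3, 2], [2, 2, 1], [0, -1, 0]]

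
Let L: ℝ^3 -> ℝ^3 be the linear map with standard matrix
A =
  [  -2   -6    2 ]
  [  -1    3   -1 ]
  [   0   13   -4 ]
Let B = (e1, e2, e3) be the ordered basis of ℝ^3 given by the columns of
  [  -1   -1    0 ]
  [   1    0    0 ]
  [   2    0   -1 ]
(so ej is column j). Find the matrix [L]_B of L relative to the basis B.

[[2, 1, 1], [-2, -3, 1], [-1, 2, -2]]

With P the matrix whose columns are e1, ..., e3, [L]_B = P^(-1) A P.
Column by column: L(e1) = A e1 = (0, 2, 5); its B-coordinates (2, -2, -1) give column 1.
Continuing for each basis vector yields [L]_B = [[2, 1, 1], [-2, -3, 1], [-1, 2, -2]].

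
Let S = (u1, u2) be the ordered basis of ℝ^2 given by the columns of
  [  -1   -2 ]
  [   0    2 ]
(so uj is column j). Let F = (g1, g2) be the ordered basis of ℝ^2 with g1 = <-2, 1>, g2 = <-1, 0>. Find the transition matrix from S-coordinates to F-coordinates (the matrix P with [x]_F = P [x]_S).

[[0, 2], [1, -2]]

Column j of P is [uj]_F, since P maps S-coordinates to F-coordinates.
Expressing u1 in F: u1 = 0·g1 + g2, so column 1 of P is <0, 1>.
Doing the same for each uj gives P = [[0, 2], [1, -2]].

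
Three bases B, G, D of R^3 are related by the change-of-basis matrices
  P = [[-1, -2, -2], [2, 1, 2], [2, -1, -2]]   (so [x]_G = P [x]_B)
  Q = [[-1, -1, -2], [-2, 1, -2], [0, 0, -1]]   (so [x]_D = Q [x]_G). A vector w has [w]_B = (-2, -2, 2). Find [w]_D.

Apply P to get G-coordinates (2, -2, -6), then Q to get D-coordinates.
The result is [w]_D = (12, 6, 6).

(12, 6, 6)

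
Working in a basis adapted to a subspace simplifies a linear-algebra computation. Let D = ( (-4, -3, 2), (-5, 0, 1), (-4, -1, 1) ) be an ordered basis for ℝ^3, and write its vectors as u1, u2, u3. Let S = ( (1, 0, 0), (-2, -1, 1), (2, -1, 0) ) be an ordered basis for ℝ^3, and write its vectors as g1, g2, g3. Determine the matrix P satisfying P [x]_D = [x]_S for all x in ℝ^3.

Let M have columns uj and N have columns gj. Then for every x, N [x]_S = x = M [x]_D, so P = N^(-1) M.
Since det N = 1, N^(-1) has integer entries; multiplying gives P = [[-2, -1, -2], [2, 1, 1], [1, -1, 0]].

[[-2, -1, -2], [2, 1, 1], [1, -1, 0]]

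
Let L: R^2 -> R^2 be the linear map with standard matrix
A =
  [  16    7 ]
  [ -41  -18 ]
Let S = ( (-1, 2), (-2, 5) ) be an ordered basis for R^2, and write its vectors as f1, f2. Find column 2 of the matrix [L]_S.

Column 2 of [L]_S is the S-coordinate vector of L(f2).
In standard coordinates L(f2) = A f2 = (3, -8).
Converting to S: (3, -8) = f1 - 2f2, so the coordinate vector is (1, -2).

(1, -2)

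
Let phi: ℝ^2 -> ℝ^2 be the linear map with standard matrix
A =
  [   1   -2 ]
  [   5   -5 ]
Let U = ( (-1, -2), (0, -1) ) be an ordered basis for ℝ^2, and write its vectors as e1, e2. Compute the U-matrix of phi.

[[-3, -2], [1, -1]]

The j-th column of [phi]_U is [phi(ej)]_U.
phi(e1) = A e1 = (3, 5) = -3e1 + e2, so column 1 is (-3, 1).
Repeating for e2 and assembling the columns gives [[-3, -2], [1, -1]].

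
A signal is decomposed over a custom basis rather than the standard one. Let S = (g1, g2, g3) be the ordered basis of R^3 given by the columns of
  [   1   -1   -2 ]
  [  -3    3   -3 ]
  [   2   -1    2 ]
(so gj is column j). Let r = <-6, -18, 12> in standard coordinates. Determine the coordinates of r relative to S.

[r]_S is the unique c with M c = r, where M has columns g1, ..., g3.
Row-reducing the augmented matrix [M | r] gives c = (2, 0, 4).
Check: 2g1 + 0·g2 + 4g3 = <-6, -18, 12>.

<2, 0, 4>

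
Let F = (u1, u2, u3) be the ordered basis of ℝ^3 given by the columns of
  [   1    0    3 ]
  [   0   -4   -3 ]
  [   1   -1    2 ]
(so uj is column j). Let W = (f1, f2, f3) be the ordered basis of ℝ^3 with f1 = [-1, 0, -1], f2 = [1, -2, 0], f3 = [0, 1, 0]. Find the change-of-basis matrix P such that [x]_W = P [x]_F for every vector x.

[[-1, 1, -2], [0, 1, 1], [0, -2, -1]]

Let M have columns uj and N have columns fj. Then for every x, N [x]_W = x = M [x]_F, so P = N^(-1) M.
Since det N = -1, N^(-1) has integer entries; multiplying gives P = [[-1, 1, -2], [0, 1, 1], [0, -2, -1]].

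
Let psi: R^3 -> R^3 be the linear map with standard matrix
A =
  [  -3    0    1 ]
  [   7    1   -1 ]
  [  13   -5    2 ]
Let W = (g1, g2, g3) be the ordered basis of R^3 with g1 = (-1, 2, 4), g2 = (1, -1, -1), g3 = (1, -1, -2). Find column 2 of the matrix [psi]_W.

Compute psi(g2) = A g2 = (-4, 7, 16) in standard coordinates.
Then write this in W-coordinates: solve for y in y_1 g1 + ... + y_3 g3 = (-4, 7, 16).
This gives y = (3, 2, -3), which is column 2 of [psi]_W.

(3, 2, -3)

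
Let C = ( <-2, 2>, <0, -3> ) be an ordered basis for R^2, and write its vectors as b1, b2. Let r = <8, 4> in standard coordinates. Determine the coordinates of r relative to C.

We seek scalars with c_1 b1 + c_2 b2 = r; equivalently solve M c = r where the columns of M are b1, b2.
System: -2c_1 + 0c_2 = 8, 2c_1 - 3c_2 = 4; solving gives c_1 = -4, c_2 = -4.
Check: -4b1 - 4b2 = <8, 4>.

<-4, -4>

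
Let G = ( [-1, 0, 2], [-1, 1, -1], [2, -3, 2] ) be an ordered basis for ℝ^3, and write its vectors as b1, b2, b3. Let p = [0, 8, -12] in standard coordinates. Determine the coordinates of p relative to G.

[-4, -4, -4]

[p]_G is the unique c with M c = p, where M has columns b1, ..., b3.
Gaussian elimination on [M | p] yields c = (-4, -4, -4).
Check: -4b1 - 4b2 - 4b3 = [0, 8, -12].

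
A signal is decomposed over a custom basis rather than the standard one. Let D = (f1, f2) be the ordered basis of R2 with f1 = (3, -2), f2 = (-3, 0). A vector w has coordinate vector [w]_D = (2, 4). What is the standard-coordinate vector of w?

w = M [w]_D, where M has columns f1, f2.
Carrying out the matrix-vector product, w = (-6, -4).

(-6, -4)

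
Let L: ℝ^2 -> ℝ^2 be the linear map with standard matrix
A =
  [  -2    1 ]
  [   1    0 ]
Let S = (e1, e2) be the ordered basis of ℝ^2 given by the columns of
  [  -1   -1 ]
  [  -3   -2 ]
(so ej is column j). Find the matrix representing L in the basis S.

[[-1, 1], [2, -1]]

With P the matrix whose columns are e1, e2, [L]_S = P^(-1) A P.
Column by column: L(e1) = A e1 = (-1, -1); its S-coordinates (-1, 2) give column 1.
Continuing for each basis vector yields [L]_S = [[-1, 1], [2, -1]].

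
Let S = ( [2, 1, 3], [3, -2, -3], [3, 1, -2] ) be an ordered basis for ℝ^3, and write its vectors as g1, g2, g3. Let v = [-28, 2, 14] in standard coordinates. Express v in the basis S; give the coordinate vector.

[v]_S is the unique c with M c = v, where M has columns g1, ..., g3.
Gaussian elimination on [M | v] yields c = (-2, -4, -4).
Check: -2g1 - 4g2 - 4g3 = [-28, 2, 14].

[-2, -4, -4]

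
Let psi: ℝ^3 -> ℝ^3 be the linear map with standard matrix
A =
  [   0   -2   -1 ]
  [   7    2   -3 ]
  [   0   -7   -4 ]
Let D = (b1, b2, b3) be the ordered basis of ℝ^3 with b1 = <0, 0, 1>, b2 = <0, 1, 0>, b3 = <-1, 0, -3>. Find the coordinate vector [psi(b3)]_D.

<3, 2, -3>

Compute psi(b3) = A b3 = <3, 2, 12> in standard coordinates.
Then write this in D-coordinates: solve for y in y_1 b1 + ... + y_3 b3 = <3, 2, 12>.
This gives y = <3, 2, -3>, which is column 3 of [psi]_D.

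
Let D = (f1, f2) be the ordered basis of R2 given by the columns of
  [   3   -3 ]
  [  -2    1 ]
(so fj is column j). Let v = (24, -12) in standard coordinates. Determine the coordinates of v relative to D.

[v]_D is the unique c with M c = v, where M has columns f1, f2.
System: 3c_1 - 3c_2 = 24, -2c_1 + c_2 = -12; solving gives c_1 = 4, c_2 = -4.
Check: 4f1 - 4f2 = (24, -12).

(4, -4)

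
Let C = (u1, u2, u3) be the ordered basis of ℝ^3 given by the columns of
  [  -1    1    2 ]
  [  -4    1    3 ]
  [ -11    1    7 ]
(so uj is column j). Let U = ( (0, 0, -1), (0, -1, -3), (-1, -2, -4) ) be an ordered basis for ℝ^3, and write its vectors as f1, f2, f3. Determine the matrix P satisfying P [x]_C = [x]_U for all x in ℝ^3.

[[1, 0, -2], [2, 1, 1], [1, -1, -2]]

Take x = uj: its C-coordinates are the j-th standard unit vector, so P e_j — column j of P — equals [uj]_U.
u1 = f1 + 2f2 + f3, giving column 1 = (1, 2, 1); repeating for each j gives P = [[1, 0, -2], [2, 1, 1], [1, -1, -2]].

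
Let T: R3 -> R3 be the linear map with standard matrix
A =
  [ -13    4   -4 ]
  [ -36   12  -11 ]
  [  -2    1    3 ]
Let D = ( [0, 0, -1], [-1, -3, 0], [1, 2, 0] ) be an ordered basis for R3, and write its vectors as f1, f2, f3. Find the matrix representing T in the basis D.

[[3, 1, 0], [-3, 2, 2], [1, 3, -3]]

Let P have columns f1, ..., f3. Then [T]_D = P^(-1) A P.
Here det P = -1, so P^(-1) is integer; computing A P first and then P^(-1)(A P) gives [[3, 1, 0], [-3, 2, 2], [1, 3, -3]].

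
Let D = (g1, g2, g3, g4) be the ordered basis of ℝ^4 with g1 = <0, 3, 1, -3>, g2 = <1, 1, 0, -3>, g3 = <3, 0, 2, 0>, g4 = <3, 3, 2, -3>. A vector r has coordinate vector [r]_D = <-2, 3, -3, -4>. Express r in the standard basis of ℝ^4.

<-18, -15, -16, 9>

The coordinates say r = -2g1 + 3g2 - 3g3 - 4g4; adding the scaled basis vectors gives <-18, -15, -16, 9>.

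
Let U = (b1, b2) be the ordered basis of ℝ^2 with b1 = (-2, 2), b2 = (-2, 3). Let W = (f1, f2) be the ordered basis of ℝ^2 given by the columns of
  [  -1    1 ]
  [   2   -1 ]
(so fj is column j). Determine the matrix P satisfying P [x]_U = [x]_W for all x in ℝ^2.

Let M have columns bj and N have columns fj. Then for every x, N [x]_W = x = M [x]_U, so P = N^(-1) M.
Since det N = -1, N^(-1) has integer entries; multiplying gives P = [[0, 1], [-2, -1]].

[[0, 1], [-2, -1]]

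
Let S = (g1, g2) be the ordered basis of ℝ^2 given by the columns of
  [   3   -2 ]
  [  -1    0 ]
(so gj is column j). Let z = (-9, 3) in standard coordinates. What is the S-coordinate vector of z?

Write z = c_1 g1 + c_2 g2 and solve for the c_i.
System: 3c_1 - 2c_2 = -9, -c_1 + 0c_2 = 3; solving gives c_1 = -3, c_2 = 0.
Check: -3g1 + 0·g2 = (-9, 3).

(-3, 0)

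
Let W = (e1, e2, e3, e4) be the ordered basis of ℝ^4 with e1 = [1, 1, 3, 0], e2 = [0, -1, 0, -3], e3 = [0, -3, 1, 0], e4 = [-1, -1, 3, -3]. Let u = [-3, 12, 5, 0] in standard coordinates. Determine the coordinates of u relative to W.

[0, -3, -4, 3]

[u]_W is the unique c with M c = u, where M has columns e1, ..., e4.
Row-reducing the augmented matrix [M | u] gives c = (0, -3, -4, 3).
Check: 0·e1 - 3e2 - 4e3 + 3e4 = [-3, 12, 5, 0].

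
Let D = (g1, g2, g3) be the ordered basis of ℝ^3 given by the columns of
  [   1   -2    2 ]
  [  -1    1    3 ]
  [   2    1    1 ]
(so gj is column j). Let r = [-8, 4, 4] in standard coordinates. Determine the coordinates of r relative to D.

[r]_D is the unique c with M c = r, where M has columns g1, ..., g3.
Solving this 3x3 system gives c = (0, 4, 0).
Check: 0·g1 + 4g2 + 0·g3 = [-8, 4, 4].

[0, 4, 0]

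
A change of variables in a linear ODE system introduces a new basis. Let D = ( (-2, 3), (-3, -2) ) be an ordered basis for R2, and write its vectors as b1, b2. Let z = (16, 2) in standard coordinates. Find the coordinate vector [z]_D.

We seek scalars with c_1 b1 + c_2 b2 = z; equivalently solve M c = z where the columns of M are b1, b2.
System: -2c_1 - 3c_2 = 16, 3c_1 - 2c_2 = 2; solving gives c_1 = -2, c_2 = -4.
Check: -2b1 - 4b2 = (16, 2).

(-2, -4)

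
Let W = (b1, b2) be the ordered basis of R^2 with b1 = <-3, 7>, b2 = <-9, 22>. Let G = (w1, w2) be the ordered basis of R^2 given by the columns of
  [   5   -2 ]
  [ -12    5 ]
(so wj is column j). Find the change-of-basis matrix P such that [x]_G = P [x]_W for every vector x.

Let M have columns bj and N have columns wj. Then for every x, N [x]_G = x = M [x]_W, so P = N^(-1) M.
Since det N = 1, N^(-1) has integer entries; multiplying gives P = [[-1, -1], [-1, 2]].

[[-1, -1], [-1, 2]]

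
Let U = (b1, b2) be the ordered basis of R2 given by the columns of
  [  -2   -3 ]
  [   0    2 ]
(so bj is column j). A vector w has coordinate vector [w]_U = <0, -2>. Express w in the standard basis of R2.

By definition w = 0·b1 - 2b2.
Summing componentwise gives <6, -4>.

<6, -4>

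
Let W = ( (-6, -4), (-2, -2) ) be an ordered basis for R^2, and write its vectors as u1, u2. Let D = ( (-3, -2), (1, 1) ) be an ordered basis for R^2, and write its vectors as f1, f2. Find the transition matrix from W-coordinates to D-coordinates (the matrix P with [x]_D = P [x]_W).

Take x = uj: its W-coordinates are the j-th standard unit vector, so P e_j — column j of P — equals [uj]_D.
u1 = 2f1 + 0·f2, giving column 1 = (2, 0); repeating for each j gives P = [[2, 0], [0, -2]].

[[2, 0], [0, -2]]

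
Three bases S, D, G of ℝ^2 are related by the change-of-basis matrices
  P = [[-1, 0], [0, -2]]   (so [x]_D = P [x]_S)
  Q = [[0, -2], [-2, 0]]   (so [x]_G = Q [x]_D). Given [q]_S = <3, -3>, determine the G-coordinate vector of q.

<-12, 6>

Apply P to get D-coordinates <-3, 6>, then Q to get G-coordinates.
The result is [q]_G = <-12, 6>.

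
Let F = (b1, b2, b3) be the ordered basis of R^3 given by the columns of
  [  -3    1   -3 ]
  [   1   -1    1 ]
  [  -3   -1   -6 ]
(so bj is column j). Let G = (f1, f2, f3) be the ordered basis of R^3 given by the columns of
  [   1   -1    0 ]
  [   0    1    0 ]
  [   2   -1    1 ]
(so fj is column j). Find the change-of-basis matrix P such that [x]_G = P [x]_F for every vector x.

[[-2, 0, -2], [1, -1, 1], [2, -2, -1]]

Column j of P is [bj]_G, since P maps F-coordinates to G-coordinates.
Expressing b1 in G: b1 = -2f1 + f2 + 2f3, so column 1 of P is <-2, 1, 2>.
Doing the same for each bj gives P = [[-2, 0, -2], [1, -1, 1], [2, -2, -1]].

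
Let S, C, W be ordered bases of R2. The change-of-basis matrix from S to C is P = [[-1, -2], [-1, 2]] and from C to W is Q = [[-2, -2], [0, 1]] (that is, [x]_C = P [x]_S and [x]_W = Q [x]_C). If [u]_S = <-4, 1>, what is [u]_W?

<-16, 6>

Composing the changes, [u]_W = Q P [u]_S.
Q P = [[4, 0], [-1, 2]]; applying this to <-4, 1> gives <-16, 6>.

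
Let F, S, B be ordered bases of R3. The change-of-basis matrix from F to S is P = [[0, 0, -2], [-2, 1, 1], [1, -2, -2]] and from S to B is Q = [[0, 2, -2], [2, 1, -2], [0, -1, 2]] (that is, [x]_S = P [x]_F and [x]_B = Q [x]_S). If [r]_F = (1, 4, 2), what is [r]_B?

Apply P to get S-coordinates (-4, 4, -11), then Q to get B-coordinates.
The result is [r]_B = (30, 18, -26).

(30, 18, -26)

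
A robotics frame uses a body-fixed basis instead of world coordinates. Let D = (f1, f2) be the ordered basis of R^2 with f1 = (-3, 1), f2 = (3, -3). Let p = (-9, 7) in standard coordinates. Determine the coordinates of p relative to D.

(1, -2)

We seek scalars with c_1 f1 + c_2 f2 = p; equivalently solve M c = p where the columns of M are f1, f2.
System: -3c_1 + 3c_2 = -9, c_1 - 3c_2 = 7; solving gives c_1 = 1, c_2 = -2.
Check: f1 - 2f2 = (-9, 7).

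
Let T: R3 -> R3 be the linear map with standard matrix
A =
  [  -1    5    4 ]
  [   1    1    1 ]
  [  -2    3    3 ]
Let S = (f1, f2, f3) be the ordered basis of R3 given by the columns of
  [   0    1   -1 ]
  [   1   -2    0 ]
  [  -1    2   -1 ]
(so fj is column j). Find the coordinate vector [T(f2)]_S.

Column 2 of [T]_S is the S-coordinate vector of T(f2).
In standard coordinates T(f2) = A f2 = <-3, 1, -2>.
Converting to S: <-3, 1, -2> = -3f1 - 2f2 + f3, so the coordinate vector is <-3, -2, 1>.

<-3, -2, 1>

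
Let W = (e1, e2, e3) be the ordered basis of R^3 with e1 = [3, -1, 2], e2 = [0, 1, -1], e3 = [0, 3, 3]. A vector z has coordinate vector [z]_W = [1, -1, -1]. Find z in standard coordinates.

z = M [z]_W, where M has columns e1, ..., e3.
Carrying out the matrix-vector product, z = [3, -5, 0].

[3, -5, 0]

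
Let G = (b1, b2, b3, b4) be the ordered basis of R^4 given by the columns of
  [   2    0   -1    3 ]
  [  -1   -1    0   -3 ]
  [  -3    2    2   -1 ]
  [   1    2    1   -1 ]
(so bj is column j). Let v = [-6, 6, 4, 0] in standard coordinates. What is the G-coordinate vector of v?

[-2, 2, -4, -2]

Write v = c_1 b1 + ... + c_4 b4 and solve for the c_i.
Row-reducing the augmented matrix [M | v] gives c = (-2, 2, -4, -2).
Check: -2b1 + 2b2 - 4b3 - 2b4 = [-6, 6, 4, 0].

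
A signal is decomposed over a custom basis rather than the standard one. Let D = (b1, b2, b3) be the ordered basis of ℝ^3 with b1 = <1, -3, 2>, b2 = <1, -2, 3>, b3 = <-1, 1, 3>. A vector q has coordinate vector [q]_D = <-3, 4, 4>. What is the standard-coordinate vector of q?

q = M [q]_D, where M has columns b1, ..., b3.
Carrying out the matrix-vector product, q = <-3, 5, 18>.

<-3, 5, 18>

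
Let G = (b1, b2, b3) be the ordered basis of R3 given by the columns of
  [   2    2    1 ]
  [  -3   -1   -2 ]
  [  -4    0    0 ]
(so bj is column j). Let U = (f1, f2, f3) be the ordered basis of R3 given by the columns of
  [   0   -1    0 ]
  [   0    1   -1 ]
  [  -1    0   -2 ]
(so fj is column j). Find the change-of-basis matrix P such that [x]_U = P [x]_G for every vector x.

Take x = bj: its G-coordinates are the j-th standard unit vector, so P e_j — column j of P — equals [bj]_U.
b1 = 2f1 - 2f2 + f3, giving column 1 = <2, -2, 1>; repeating for each j gives P = [[2, 2, -2], [-2, -2, -1], [1, -1, 1]].

[[2, 2, -2], [-2, -2, -1], [1, -1, 1]]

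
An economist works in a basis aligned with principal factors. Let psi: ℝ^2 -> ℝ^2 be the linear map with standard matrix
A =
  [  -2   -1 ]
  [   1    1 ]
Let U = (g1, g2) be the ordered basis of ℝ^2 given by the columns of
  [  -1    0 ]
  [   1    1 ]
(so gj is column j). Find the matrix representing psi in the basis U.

The j-th column of [psi]_U is [psi(gj)]_U.
psi(g1) = A g1 = [1, 0] = -g1 + g2, so column 1 is [-1, 1].
Repeating for g2 and assembling the columns gives [[-1, 1], [1, 0]].

[[-1, 1], [1, 0]]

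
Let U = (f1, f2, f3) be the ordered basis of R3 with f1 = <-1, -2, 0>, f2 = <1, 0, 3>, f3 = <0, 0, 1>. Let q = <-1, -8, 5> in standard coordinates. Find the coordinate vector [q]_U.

<4, 3, -4>

Write q = c_1 f1 + ... + c_3 f3 and solve for the c_i.
Row-reducing the augmented matrix [M | q] gives c = (4, 3, -4).
Check: 4f1 + 3f2 - 4f3 = <-1, -8, 5>.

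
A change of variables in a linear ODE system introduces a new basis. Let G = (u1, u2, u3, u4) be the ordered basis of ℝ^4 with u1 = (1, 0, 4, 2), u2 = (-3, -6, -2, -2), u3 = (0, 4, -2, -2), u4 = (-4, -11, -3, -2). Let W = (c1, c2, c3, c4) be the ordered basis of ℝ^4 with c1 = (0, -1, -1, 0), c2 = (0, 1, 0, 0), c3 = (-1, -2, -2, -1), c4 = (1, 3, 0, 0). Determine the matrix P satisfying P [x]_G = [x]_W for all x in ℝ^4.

Column j of P is [uj]_W, since P maps G-coordinates to W-coordinates.
Expressing u1 in W: u1 = 0·c1 - c2 - 2c3 - c4, so column 1 of P is (0, -1, -2, -1).
Doing the same for each uj gives P = [[0, -2, -2, -1], [-1, -1, 0, -2], [-2, 2, 2, 2], [-1, -1, 2, -2]].

[[0, -2, -2, -1], [-1, -1, 0, -2], [-2, 2, 2, 2], [-1, -1, 2, -2]]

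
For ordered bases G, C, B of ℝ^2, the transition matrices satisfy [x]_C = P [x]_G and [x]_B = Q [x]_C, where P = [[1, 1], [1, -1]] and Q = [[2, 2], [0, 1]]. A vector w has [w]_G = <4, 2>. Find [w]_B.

<16, 2>

First [w]_C = P [w]_G = <6, 2>.
Then [w]_B = Q [w]_C = <16, 2>.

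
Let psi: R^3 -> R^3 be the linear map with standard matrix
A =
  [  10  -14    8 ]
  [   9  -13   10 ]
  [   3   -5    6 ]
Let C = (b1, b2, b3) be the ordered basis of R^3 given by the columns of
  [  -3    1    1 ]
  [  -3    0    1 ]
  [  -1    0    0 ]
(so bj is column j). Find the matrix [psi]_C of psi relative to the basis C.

With P the matrix whose columns are b1, ..., b3, [psi]_C = P^(-1) A P.
Column by column: psi(b1) = A b1 = [4, 2, 0]; its C-coordinates [0, 2, 2] give column 1.
Continuing for each basis vector yields [psi]_C = [[0, -3, 2], [2, 1, 0], [2, 0, 2]].

[[0, -3, 2], [2, 1, 0], [2, 0, 2]]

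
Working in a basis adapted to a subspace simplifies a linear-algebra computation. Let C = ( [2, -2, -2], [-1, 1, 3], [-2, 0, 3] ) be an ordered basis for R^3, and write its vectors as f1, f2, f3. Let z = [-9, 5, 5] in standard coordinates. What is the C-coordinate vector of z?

[-4, -3, 2]

We seek scalars with c_1 f1 + ... + c_3 f3 = z; equivalently solve M c = z where the columns of M are f1, ..., f3.
Row-reducing the augmented matrix [M | z] gives c = (-4, -3, 2).
Check: -4f1 - 3f2 + 2f3 = [-9, 5, 5].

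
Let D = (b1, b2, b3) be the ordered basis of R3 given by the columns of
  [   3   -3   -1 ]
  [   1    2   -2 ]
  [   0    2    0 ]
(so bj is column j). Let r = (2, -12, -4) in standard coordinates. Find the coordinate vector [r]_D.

We seek scalars with c_1 b1 + ... + c_3 b3 = r; equivalently solve M c = r where the columns of M are b1, ..., b3.
Gaussian elimination on [M | r] yields c = (0, -2, 4).
Check: 0·b1 - 2b2 + 4b3 = (2, -12, -4).

(0, -2, 4)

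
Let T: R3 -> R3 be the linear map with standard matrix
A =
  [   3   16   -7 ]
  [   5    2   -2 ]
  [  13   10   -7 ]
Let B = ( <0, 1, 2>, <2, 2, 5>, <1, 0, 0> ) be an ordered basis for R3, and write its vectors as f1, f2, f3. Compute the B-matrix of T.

[[-2, -2, -1], [0, 3, 3], [2, -3, -3]]

With P the matrix whose columns are f1, ..., f3, [T]_B = P^(-1) A P.
Column by column: T(f1) = A f1 = <2, -2, -4>; its B-coordinates <-2, 0, 2> give column 1.
Continuing for each basis vector yields [T]_B = [[-2, -2, -1], [0, 3, 3], [2, -3, -3]].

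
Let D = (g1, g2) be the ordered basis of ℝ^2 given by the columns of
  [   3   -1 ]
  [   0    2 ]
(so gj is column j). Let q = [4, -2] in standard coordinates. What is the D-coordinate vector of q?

[1, -1]

We seek scalars with c_1 g1 + c_2 g2 = q; equivalently solve M c = q where the columns of M are g1, g2.
System: 3c_1 - c_2 = 4, 0c_1 + 2c_2 = -2; solving gives c_1 = 1, c_2 = -1.
Check: g1 - g2 = [4, -2].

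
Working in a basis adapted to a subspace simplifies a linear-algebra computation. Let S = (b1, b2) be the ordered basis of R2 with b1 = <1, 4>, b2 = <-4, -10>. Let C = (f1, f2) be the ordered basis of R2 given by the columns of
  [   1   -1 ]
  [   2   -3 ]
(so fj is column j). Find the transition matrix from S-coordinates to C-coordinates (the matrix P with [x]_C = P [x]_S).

Column j of P is [bj]_C, since P maps S-coordinates to C-coordinates.
Expressing b1 in C: b1 = -f1 - 2f2, so column 1 of P is <-1, -2>.
Doing the same for each bj gives P = [[-1, -2], [-2, 2]].

[[-1, -2], [-2, 2]]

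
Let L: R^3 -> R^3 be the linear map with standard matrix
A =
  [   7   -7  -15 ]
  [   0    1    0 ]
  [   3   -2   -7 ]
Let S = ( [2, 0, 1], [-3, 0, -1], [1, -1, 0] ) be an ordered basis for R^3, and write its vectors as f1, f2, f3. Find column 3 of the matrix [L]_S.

[2, -3, 1]

Column 3 of [L]_S is the S-coordinate vector of L(f3).
In standard coordinates L(f3) = A f3 = [14, -1, 5].
Converting to S: [14, -1, 5] = 2f1 - 3f2 + f3, so the coordinate vector is [2, -3, 1].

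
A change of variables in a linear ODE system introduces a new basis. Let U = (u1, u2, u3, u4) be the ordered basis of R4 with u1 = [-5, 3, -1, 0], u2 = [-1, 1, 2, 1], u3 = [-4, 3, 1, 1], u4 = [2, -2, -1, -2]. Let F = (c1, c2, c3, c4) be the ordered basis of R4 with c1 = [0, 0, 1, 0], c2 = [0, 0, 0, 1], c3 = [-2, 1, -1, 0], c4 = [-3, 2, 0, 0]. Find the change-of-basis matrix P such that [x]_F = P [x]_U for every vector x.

[[0, 1, 0, 1], [0, 1, 1, -2], [1, -1, -1, 2], [1, 1, 2, -2]]

Let M have columns uj and N have columns cj. Then for every x, N [x]_F = x = M [x]_U, so P = N^(-1) M.
Since det N = -1, N^(-1) has integer entries; multiplying gives P = [[0, 1, 0, 1], [0, 1, 1, -2], [1, -1, -1, 2], [1, 1, 2, -2]].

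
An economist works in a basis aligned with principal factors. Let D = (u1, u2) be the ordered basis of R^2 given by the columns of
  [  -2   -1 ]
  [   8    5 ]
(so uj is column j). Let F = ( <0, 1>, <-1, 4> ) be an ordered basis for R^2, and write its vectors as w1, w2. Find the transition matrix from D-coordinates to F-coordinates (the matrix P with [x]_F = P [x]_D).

Take x = uj: its D-coordinates are the j-th standard unit vector, so P e_j — column j of P — equals [uj]_F.
u1 = 0·w1 + 2w2, giving column 1 = <0, 2>; repeating for each j gives P = [[0, 1], [2, 1]].

[[0, 1], [2, 1]]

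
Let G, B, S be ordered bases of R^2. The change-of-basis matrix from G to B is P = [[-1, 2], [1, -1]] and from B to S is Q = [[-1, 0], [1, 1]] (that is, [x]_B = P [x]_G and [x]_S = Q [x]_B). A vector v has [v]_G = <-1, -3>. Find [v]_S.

<5, -3>

Composing the changes, [v]_S = Q P [v]_G.
Q P = [[1, -2], [0, 1]]; applying this to <-1, -3> gives <5, -3>.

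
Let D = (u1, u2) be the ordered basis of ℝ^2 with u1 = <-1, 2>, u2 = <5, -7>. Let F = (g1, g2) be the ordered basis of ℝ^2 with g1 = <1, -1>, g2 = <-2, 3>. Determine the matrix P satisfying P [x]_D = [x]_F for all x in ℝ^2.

[[1, 1], [1, -2]]

Column j of P is [uj]_F, since P maps D-coordinates to F-coordinates.
Expressing u1 in F: u1 = g1 + g2, so column 1 of P is <1, 1>.
Doing the same for each uj gives P = [[1, 1], [1, -2]].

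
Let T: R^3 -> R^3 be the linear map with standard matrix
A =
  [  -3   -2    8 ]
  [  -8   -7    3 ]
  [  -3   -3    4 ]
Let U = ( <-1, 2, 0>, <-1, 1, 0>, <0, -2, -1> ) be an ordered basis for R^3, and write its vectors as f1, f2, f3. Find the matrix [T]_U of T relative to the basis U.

[[-1, 2, 3], [2, -3, 1], [3, 0, -2]]

The j-th column of [T]_U is [T(fj)]_U.
T(f1) = A f1 = <-1, -6, -3> = -f1 + 2f2 + 3f3, so column 1 is <-1, 2, 3>.
Repeating for f2, f3 and assembling the columns gives [[-1, 2, 3], [2, -3, 1], [3, 0, -2]].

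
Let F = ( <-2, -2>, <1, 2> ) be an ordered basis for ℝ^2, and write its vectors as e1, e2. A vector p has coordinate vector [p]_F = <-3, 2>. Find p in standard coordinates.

<8, 10>

The coordinates say p = -3e1 + 2e2; adding the scaled basis vectors gives <8, 10>.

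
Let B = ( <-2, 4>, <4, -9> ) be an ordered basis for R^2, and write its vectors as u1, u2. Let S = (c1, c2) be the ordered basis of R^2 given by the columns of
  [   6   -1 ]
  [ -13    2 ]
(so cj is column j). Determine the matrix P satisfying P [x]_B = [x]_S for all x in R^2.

Let M have columns uj and N have columns cj. Then for every x, N [x]_S = x = M [x]_B, so P = N^(-1) M.
Since det N = -1, N^(-1) has integer entries; multiplying gives P = [[0, 1], [2, 2]].

[[0, 1], [2, 2]]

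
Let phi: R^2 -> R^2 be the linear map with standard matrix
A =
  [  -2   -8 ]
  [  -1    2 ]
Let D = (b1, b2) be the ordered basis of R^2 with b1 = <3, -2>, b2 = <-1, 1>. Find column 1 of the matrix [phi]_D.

<3, -1>

Column 1 of [phi]_D is the D-coordinate vector of phi(b1).
In standard coordinates phi(b1) = A b1 = <10, -7>.
Converting to D: <10, -7> = 3b1 - b2, so the coordinate vector is <3, -1>.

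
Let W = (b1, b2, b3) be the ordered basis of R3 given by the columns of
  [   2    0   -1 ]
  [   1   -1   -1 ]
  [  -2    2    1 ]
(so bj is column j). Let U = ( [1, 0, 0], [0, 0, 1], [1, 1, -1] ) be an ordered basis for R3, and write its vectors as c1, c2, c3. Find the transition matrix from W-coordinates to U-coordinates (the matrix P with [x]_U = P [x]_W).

Let M have columns bj and N have columns cj. Then for every x, N [x]_U = x = M [x]_W, so P = N^(-1) M.
Since det N = -1, N^(-1) has integer entries; multiplying gives P = [[1, 1, 0], [-1, 1, 0], [1, -1, -1]].

[[1, 1, 0], [-1, 1, 0], [1, -1, -1]]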